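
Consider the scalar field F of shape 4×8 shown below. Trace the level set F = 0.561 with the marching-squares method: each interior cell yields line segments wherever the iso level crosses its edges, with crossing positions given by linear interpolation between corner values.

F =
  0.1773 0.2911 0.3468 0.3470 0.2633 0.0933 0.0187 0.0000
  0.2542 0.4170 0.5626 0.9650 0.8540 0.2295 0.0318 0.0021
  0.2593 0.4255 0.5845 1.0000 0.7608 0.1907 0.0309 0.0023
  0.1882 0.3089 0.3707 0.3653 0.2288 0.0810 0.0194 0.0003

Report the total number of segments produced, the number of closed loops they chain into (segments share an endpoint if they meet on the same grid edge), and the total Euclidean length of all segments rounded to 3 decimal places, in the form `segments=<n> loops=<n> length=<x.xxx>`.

cell (0,1): code 0100 → (0.993,2.000)–(1.000,1.989)
cell (0,2): code 1100 → (0.346,3.000)–(0.993,2.000)
cell (0,3): code 1100 → (0.504,4.000)–(0.346,3.000)
cell (0,4): code 1000 → (1.000,4.469)–(0.504,4.000)
cell (1,1): code 0110 → (1.000,1.989)–(2.000,1.852)
cell (1,4): code 1001 → (2.000,4.350)–(1.000,4.469)
cell (2,1): code 0010 → (2.000,1.852)–(2.110,2.000)
cell (2,2): code 0011 → (2.110,2.000)–(2.692,3.000)
cell (2,3): code 0011 → (2.692,3.000)–(2.376,4.000)
cell (2,4): code 0001 → (2.376,4.000)–(2.000,4.350)
total: 10 segments, chained into 1 closed loop(s), length Σ = 7.818944

segments=10 loops=1 length=7.819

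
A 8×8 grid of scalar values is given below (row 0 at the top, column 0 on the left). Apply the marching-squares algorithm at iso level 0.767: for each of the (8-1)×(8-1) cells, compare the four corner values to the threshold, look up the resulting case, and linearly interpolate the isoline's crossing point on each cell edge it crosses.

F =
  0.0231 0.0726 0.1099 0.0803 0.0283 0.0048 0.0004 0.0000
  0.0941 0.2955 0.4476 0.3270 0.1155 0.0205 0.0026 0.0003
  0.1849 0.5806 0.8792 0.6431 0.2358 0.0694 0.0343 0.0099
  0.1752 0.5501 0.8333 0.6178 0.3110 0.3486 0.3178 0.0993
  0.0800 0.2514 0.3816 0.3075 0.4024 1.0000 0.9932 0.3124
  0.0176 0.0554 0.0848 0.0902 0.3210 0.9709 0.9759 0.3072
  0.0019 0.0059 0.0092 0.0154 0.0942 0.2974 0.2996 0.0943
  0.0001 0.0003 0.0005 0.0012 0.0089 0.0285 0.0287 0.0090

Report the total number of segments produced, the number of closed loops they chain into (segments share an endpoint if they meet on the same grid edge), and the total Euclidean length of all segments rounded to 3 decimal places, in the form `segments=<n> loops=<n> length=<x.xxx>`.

segments=14 loops=2 length=9.519

cell (1,1): code 0100 → (1.740,2.000)–(2.000,1.624)
cell (1,2): code 1000 → (2.000,2.475)–(1.740,2.000)
cell (2,1): code 0110 → (2.000,1.624)–(3.000,1.766)
cell (2,2): code 1001 → (3.000,2.308)–(2.000,2.475)
cell (3,1): code 0010 → (3.000,1.766)–(3.147,2.000)
cell (3,2): code 0001 → (3.147,2.000)–(3.000,2.308)
cell (3,4): code 0100 → (3.642,5.000)–(4.000,4.610)
cell (3,5): code 1100 → (3.665,6.000)–(3.642,5.000)
cell (3,6): code 1000 → (4.000,6.332)–(3.665,6.000)
cell (4,4): code 0110 → (4.000,4.610)–(5.000,4.686)
cell (4,6): code 1001 → (5.000,6.312)–(4.000,6.332)
cell (5,4): code 0010 → (5.000,4.686)–(5.303,5.000)
cell (5,5): code 0011 → (5.303,5.000)–(5.309,6.000)
cell (5,6): code 0001 → (5.309,6.000)–(5.000,6.312)
total: 14 segments, chained into 2 closed loop(s), length Σ = 9.519271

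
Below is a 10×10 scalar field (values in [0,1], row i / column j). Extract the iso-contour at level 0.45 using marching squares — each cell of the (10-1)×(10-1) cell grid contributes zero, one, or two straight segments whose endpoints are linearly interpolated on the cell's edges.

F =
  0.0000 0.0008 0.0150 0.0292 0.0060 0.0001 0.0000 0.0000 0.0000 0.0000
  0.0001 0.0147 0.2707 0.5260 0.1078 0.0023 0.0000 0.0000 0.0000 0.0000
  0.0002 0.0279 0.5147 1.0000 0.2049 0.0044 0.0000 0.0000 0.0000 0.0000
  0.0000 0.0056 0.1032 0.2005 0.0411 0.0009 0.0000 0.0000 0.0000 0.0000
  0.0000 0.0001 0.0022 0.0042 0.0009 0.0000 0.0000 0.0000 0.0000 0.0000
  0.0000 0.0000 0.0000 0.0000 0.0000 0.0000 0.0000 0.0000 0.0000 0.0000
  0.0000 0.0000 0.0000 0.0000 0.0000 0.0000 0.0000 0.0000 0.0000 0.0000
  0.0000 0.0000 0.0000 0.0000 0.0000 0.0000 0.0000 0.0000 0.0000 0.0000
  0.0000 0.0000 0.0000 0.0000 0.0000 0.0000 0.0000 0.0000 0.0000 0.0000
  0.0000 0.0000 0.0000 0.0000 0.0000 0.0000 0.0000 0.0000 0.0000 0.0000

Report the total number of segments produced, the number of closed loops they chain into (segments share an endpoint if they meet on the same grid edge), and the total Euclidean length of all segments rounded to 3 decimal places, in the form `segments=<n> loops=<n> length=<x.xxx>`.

segments=8 loops=1 length=5.321

cell (0,2): code 0100 → (0.847,3.000)–(1.000,2.702)
cell (0,3): code 1000 → (1.000,3.182)–(0.847,3.000)
cell (1,1): code 0100 → (1.735,2.000)–(2.000,1.867)
cell (1,2): code 1110 → (1.000,2.702)–(1.735,2.000)
cell (1,3): code 1001 → (2.000,3.692)–(1.000,3.182)
cell (2,1): code 0010 → (2.000,1.867)–(2.157,2.000)
cell (2,2): code 0011 → (2.157,2.000)–(2.688,3.000)
cell (2,3): code 0001 → (2.688,3.000)–(2.000,3.692)
total: 8 segments, chained into 1 closed loop(s), length Σ = 5.321424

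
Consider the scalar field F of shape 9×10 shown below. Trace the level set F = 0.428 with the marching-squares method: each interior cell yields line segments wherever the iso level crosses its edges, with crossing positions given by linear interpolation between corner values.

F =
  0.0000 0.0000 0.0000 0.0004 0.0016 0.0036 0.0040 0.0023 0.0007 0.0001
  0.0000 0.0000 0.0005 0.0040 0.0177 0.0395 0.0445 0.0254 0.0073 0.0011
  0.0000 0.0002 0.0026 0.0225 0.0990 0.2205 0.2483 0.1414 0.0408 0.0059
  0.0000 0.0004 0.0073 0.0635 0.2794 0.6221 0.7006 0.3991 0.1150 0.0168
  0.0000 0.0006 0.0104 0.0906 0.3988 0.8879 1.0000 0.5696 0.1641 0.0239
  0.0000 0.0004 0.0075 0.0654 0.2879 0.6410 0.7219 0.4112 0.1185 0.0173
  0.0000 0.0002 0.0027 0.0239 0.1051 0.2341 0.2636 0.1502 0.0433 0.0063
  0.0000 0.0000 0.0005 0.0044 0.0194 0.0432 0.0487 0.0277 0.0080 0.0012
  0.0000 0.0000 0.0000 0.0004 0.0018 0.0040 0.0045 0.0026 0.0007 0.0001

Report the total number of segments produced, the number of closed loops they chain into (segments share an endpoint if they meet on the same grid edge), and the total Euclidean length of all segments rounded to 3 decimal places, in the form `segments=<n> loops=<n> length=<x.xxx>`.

segments=12 loops=1 length=10.084

cell (2,4): code 0100 → (2.517,5.000)–(3.000,4.434)
cell (2,5): code 1100 → (2.397,6.000)–(2.517,5.000)
cell (2,6): code 1000 → (3.000,6.904)–(2.397,6.000)
cell (3,4): code 0110 → (3.000,4.434)–(4.000,4.060)
cell (3,6): code 1101 → (3.170,7.000)–(3.000,6.904)
cell (3,7): code 1000 → (4.000,7.349)–(3.170,7.000)
cell (4,4): code 0110 → (4.000,4.060)–(5.000,4.397)
cell (4,6): code 1011 → (5.000,6.946)–(4.894,7.000)
cell (4,7): code 0001 → (4.894,7.000)–(4.000,7.349)
cell (5,4): code 0010 → (5.000,4.397)–(5.523,5.000)
cell (5,5): code 0011 → (5.523,5.000)–(5.641,6.000)
cell (5,6): code 0001 → (5.641,6.000)–(5.000,6.946)
total: 12 segments, chained into 1 closed loop(s), length Σ = 10.084028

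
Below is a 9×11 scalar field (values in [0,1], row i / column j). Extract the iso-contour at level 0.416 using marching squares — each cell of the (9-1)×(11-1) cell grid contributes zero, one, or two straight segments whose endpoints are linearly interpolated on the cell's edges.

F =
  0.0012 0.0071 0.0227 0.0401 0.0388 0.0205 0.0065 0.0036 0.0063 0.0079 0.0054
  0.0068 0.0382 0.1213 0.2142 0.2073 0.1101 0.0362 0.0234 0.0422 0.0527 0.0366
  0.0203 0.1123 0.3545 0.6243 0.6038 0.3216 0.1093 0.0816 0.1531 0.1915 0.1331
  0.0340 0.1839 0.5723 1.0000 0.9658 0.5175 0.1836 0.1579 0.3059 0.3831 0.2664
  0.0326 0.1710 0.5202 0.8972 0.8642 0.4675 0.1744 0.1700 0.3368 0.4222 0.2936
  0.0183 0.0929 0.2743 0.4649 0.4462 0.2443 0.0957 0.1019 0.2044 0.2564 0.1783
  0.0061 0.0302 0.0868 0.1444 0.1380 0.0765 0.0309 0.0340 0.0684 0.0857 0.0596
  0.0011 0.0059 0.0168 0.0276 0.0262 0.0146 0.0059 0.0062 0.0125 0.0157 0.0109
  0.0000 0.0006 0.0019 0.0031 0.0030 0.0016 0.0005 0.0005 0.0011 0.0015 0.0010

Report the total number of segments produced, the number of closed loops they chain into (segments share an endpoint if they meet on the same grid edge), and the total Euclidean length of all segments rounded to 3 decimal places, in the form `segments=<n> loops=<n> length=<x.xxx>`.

segments=20 loops=2 length=11.985

cell (1,2): code 0100 → (1.492,3.000)–(2.000,2.228)
cell (1,3): code 1100 → (1.526,4.000)–(1.492,3.000)
cell (1,4): code 1000 → (2.000,4.665)–(1.526,4.000)
cell (2,1): code 0100 → (2.282,2.000)–(3.000,1.598)
cell (2,2): code 1110 → (2.000,2.228)–(2.282,2.000)
cell (2,4): code 1101 → (2.482,5.000)–(2.000,4.665)
cell (2,5): code 1000 → (3.000,5.304)–(2.482,5.000)
cell (3,1): code 0110 → (3.000,1.598)–(4.000,1.702)
cell (3,5): code 1001 → (4.000,5.176)–(3.000,5.304)
cell (3,8): code 0100 → (3.841,9.000)–(4.000,8.927)
cell (3,9): code 1000 → (4.000,9.048)–(3.841,9.000)
cell (4,1): code 0010 → (4.000,1.702)–(4.424,2.000)
cell (4,2): code 0111 → (4.424,2.000)–(5.000,2.743)
cell (4,4): code 1011 → (5.000,4.150)–(4.231,5.000)
cell (4,5): code 0001 → (4.231,5.000)–(4.000,5.176)
cell (4,8): code 0010 → (4.000,8.927)–(4.037,9.000)
cell (4,9): code 0001 → (4.037,9.000)–(4.000,9.048)
cell (5,2): code 0010 → (5.000,2.743)–(5.153,3.000)
cell (5,3): code 0011 → (5.153,3.000)–(5.098,4.000)
cell (5,4): code 0001 → (5.098,4.000)–(5.000,4.150)
total: 20 segments, chained into 2 closed loop(s), length Σ = 11.985386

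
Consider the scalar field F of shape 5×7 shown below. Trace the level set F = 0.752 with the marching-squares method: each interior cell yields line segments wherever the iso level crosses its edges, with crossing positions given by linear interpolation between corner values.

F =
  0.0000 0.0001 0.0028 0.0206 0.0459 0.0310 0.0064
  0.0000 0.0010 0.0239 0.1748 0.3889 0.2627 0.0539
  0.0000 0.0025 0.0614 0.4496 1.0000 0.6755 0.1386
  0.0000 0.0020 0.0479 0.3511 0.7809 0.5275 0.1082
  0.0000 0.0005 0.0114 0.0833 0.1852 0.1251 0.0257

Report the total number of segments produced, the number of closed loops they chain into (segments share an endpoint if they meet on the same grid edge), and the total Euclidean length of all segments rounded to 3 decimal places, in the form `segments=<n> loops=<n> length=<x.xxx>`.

segments=6 loops=1 length=3.942

cell (1,3): code 0100 → (1.594,4.000)–(2.000,3.549)
cell (1,4): code 1000 → (2.000,4.764)–(1.594,4.000)
cell (2,3): code 0110 → (2.000,3.549)–(3.000,3.933)
cell (2,4): code 1001 → (3.000,4.114)–(2.000,4.764)
cell (3,3): code 0010 → (3.000,3.933)–(3.049,4.000)
cell (3,4): code 0001 → (3.049,4.000)–(3.000,4.114)
total: 6 segments, chained into 1 closed loop(s), length Σ = 3.942325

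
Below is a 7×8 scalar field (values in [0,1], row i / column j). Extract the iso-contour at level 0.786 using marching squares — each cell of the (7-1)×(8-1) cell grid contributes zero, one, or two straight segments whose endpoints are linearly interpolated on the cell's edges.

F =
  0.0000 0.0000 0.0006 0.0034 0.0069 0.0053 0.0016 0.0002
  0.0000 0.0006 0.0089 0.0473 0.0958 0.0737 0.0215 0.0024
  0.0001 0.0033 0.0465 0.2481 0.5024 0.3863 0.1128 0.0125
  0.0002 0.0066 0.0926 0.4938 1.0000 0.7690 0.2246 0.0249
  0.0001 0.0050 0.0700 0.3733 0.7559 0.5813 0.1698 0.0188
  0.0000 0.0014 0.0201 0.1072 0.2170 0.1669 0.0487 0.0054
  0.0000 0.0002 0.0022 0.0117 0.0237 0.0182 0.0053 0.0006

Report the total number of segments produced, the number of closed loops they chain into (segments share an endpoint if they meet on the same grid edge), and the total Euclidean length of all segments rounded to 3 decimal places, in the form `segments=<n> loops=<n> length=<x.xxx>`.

segments=4 loops=1 length=3.873

cell (2,3): code 0100 → (2.570,4.000)–(3.000,3.577)
cell (2,4): code 1000 → (3.000,4.926)–(2.570,4.000)
cell (3,3): code 0010 → (3.000,3.577)–(3.877,4.000)
cell (3,4): code 0001 → (3.877,4.000)–(3.000,4.926)
total: 4 segments, chained into 1 closed loop(s), length Σ = 3.873187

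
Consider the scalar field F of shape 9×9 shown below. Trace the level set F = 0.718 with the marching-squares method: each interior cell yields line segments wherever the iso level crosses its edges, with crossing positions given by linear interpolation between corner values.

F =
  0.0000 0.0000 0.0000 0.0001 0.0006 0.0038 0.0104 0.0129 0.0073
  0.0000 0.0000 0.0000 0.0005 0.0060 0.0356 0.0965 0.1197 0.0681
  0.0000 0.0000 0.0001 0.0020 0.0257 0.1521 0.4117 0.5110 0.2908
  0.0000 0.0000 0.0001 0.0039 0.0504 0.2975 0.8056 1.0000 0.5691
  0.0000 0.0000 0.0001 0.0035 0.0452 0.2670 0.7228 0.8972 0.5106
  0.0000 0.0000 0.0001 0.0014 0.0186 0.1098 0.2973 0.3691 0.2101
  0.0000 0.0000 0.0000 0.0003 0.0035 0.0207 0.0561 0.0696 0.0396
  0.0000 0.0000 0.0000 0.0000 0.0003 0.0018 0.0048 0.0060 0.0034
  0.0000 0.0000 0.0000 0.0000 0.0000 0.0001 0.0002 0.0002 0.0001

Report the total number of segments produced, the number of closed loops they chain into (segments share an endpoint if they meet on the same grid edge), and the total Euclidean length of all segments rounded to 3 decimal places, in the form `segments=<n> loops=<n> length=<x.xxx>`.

cell (2,5): code 0100 → (2.778,6.000)–(3.000,5.828)
cell (2,6): code 1100 → (2.423,7.000)–(2.778,6.000)
cell (2,7): code 1000 → (3.000,7.654)–(2.423,7.000)
cell (3,5): code 0110 → (3.000,5.828)–(4.000,5.989)
cell (3,7): code 1001 → (4.000,7.464)–(3.000,7.654)
cell (4,5): code 0010 → (4.000,5.989)–(4.011,6.000)
cell (4,6): code 0011 → (4.011,6.000)–(4.339,7.000)
cell (4,7): code 0001 → (4.339,7.000)–(4.000,7.464)
total: 8 segments, chained into 1 closed loop(s), length Σ = 5.887980

segments=8 loops=1 length=5.888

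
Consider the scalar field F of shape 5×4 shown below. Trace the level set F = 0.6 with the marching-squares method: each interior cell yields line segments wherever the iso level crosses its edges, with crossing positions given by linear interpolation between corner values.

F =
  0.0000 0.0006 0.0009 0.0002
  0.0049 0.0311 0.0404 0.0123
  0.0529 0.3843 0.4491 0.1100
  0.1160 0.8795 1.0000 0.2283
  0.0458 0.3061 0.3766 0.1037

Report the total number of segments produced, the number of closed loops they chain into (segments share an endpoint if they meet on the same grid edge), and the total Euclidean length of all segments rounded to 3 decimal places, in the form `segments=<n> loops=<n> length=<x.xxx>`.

cell (2,0): code 0100 → (2.436,1.000)–(3.000,0.634)
cell (2,1): code 1100 → (2.274,2.000)–(2.436,1.000)
cell (2,2): code 1000 → (3.000,2.518)–(2.274,2.000)
cell (3,0): code 0010 → (3.000,0.634)–(3.487,1.000)
cell (3,1): code 0011 → (3.487,1.000)–(3.642,2.000)
cell (3,2): code 0001 → (3.642,2.000)–(3.000,2.518)
total: 6 segments, chained into 1 closed loop(s), length Σ = 5.024111

segments=6 loops=1 length=5.024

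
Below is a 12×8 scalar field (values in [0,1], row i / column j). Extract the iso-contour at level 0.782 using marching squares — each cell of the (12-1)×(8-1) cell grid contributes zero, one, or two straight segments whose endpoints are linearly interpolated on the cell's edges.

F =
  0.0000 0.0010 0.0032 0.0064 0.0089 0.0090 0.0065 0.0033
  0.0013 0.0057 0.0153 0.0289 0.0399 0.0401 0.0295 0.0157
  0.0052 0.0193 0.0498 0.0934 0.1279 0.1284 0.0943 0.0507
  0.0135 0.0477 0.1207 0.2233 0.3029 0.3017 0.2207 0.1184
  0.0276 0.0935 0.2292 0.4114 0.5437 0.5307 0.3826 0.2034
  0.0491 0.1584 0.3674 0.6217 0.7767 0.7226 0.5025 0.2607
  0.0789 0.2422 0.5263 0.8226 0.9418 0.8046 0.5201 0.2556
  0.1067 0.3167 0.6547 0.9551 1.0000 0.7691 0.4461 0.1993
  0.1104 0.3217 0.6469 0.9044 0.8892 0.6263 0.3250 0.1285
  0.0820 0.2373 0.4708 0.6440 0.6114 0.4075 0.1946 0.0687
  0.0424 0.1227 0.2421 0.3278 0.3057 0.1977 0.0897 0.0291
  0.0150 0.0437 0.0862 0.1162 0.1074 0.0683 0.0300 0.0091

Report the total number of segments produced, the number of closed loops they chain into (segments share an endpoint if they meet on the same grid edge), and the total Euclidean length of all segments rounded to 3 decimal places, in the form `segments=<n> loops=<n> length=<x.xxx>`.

cell (5,2): code 0100 → (5.798,3.000)–(6.000,2.863)
cell (5,3): code 1100 → (5.032,4.000)–(5.798,3.000)
cell (5,4): code 1100 → (5.724,5.000)–(5.032,4.000)
cell (5,5): code 1000 → (6.000,5.079)–(5.724,5.000)
cell (6,2): code 0110 → (6.000,2.863)–(7.000,2.424)
cell (6,4): code 1011 → (7.000,4.944)–(6.637,5.000)
cell (6,5): code 0001 → (6.637,5.000)–(6.000,5.079)
cell (7,2): code 0110 → (7.000,2.424)–(8.000,2.525)
cell (7,4): code 1001 → (8.000,4.408)–(7.000,4.944)
cell (8,2): code 0010 → (8.000,2.525)–(8.470,3.000)
cell (8,3): code 0011 → (8.470,3.000)–(8.386,4.000)
cell (8,4): code 0001 → (8.386,4.000)–(8.000,4.408)
total: 12 segments, chained into 1 closed loop(s), length Σ = 9.481484

segments=12 loops=1 length=9.481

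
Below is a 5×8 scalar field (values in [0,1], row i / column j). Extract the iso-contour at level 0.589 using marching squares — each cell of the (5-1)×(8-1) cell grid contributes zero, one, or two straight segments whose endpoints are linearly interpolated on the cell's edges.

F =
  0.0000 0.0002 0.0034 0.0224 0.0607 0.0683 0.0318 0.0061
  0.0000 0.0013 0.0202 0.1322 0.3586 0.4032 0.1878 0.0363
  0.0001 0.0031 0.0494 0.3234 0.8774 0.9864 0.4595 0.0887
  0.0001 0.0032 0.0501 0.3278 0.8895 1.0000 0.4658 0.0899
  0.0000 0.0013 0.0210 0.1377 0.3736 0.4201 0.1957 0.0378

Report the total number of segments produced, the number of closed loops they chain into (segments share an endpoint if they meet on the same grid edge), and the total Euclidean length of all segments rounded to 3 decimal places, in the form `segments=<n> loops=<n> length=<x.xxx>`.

cell (1,3): code 0100 → (1.444,4.000)–(2.000,3.479)
cell (1,4): code 1100 → (1.319,5.000)–(1.444,4.000)
cell (1,5): code 1000 → (2.000,5.754)–(1.319,5.000)
cell (2,3): code 0110 → (2.000,3.479)–(3.000,3.465)
cell (2,5): code 1001 → (3.000,5.769)–(2.000,5.754)
cell (3,3): code 0010 → (3.000,3.465)–(3.582,4.000)
cell (3,4): code 0011 → (3.582,4.000)–(3.709,5.000)
cell (3,5): code 0001 → (3.709,5.000)–(3.000,5.769)
total: 8 segments, chained into 1 closed loop(s), length Σ = 7.630993

segments=8 loops=1 length=7.631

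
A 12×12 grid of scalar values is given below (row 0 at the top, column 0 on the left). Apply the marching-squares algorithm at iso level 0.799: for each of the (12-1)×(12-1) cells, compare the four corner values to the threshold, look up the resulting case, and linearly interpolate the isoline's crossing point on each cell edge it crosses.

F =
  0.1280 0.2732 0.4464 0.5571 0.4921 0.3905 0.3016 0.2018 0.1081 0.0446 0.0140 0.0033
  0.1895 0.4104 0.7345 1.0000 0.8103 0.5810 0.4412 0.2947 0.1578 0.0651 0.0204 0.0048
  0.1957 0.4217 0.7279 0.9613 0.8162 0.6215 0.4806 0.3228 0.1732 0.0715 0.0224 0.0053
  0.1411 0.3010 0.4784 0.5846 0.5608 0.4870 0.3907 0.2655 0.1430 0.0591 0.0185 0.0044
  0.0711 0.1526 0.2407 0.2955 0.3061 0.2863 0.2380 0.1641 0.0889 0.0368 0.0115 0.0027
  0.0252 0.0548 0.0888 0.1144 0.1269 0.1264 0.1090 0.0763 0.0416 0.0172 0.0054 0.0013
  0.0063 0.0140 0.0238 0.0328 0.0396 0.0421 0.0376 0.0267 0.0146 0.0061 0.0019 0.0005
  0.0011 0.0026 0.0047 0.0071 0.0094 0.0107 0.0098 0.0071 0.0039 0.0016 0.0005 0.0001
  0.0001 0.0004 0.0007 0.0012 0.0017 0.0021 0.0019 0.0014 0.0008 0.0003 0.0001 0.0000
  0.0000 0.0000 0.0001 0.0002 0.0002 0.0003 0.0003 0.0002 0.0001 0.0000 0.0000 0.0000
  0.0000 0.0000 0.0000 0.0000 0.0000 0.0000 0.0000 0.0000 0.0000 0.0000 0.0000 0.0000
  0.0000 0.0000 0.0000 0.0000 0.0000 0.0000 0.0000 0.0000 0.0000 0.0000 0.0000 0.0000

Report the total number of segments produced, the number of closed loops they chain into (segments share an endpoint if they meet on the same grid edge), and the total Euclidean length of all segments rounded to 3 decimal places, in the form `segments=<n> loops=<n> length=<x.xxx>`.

cell (0,2): code 0100 → (0.546,3.000)–(1.000,2.243)
cell (0,3): code 1100 → (0.964,4.000)–(0.546,3.000)
cell (0,4): code 1000 → (1.000,4.049)–(0.964,4.000)
cell (1,2): code 0110 → (1.000,2.243)–(2.000,2.305)
cell (1,4): code 1001 → (2.000,4.088)–(1.000,4.049)
cell (2,2): code 0010 → (2.000,2.305)–(2.431,3.000)
cell (2,3): code 0011 → (2.431,3.000)–(2.067,4.000)
cell (2,4): code 0001 → (2.067,4.000)–(2.000,4.088)
total: 8 segments, chained into 1 closed loop(s), length Σ = 6.023173

segments=8 loops=1 length=6.023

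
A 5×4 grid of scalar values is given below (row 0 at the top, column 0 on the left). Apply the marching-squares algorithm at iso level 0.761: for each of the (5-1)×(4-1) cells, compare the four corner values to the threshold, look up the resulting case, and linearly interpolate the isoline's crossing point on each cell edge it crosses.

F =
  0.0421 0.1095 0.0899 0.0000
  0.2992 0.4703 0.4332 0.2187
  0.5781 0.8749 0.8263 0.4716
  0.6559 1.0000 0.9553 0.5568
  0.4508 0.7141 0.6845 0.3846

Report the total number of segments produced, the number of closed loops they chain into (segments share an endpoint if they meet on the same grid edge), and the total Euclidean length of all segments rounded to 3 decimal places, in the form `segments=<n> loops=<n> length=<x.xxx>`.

cell (1,0): code 0100 → (1.718,1.000)–(2.000,0.616)
cell (1,1): code 1100 → (1.834,2.000)–(1.718,1.000)
cell (1,2): code 1000 → (2.000,2.184)–(1.834,2.000)
cell (2,0): code 0110 → (2.000,0.616)–(3.000,0.305)
cell (2,2): code 1001 → (3.000,2.488)–(2.000,2.184)
cell (3,0): code 0010 → (3.000,0.305)–(3.836,1.000)
cell (3,1): code 0011 → (3.836,1.000)–(3.718,2.000)
cell (3,2): code 0001 → (3.718,2.000)–(3.000,2.488)
total: 8 segments, chained into 1 closed loop(s), length Σ = 6.784102

segments=8 loops=1 length=6.784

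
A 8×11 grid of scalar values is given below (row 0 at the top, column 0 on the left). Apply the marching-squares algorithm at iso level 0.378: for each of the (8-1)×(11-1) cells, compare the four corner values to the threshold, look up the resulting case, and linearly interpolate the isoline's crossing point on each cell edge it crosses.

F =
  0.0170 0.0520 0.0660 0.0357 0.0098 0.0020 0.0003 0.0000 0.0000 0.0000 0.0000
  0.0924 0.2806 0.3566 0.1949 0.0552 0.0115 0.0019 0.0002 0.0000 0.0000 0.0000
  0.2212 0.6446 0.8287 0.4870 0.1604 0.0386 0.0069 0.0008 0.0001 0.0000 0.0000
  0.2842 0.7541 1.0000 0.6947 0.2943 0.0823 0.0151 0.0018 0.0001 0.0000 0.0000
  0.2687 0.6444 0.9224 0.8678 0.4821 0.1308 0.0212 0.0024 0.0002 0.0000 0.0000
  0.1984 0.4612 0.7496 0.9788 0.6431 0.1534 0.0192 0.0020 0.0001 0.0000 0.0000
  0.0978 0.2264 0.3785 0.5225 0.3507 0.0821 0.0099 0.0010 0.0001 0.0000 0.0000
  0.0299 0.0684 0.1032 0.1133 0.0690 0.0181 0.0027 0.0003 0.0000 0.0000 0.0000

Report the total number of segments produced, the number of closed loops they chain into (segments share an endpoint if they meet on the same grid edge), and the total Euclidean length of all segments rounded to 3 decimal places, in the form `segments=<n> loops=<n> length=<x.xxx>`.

cell (1,0): code 0100 → (1.268,1.000)–(2.000,0.370)
cell (1,1): code 1100 → (1.045,2.000)–(1.268,1.000)
cell (1,2): code 1100 → (1.627,3.000)–(1.045,2.000)
cell (1,3): code 1000 → (2.000,3.334)–(1.627,3.000)
cell (2,0): code 0110 → (2.000,0.370)–(3.000,0.200)
cell (2,3): code 1001 → (3.000,3.791)–(2.000,3.334)
cell (3,0): code 0110 → (3.000,0.200)–(4.000,0.291)
cell (3,3): code 1101 → (3.446,4.000)–(3.000,3.791)
cell (3,4): code 1000 → (4.000,4.296)–(3.446,4.000)
cell (4,0): code 0110 → (4.000,0.291)–(5.000,0.683)
cell (4,4): code 1001 → (5.000,4.541)–(4.000,4.296)
cell (5,0): code 0010 → (5.000,0.683)–(5.354,1.000)
cell (5,1): code 0111 → (5.354,1.000)–(6.000,1.997)
cell (5,3): code 1011 → (6.000,3.841)–(5.907,4.000)
cell (5,4): code 0001 → (5.907,4.000)–(5.000,4.541)
cell (6,1): code 0010 → (6.000,1.997)–(6.002,2.000)
cell (6,2): code 0011 → (6.002,2.000)–(6.353,3.000)
cell (6,3): code 0001 → (6.353,3.000)–(6.000,3.841)
total: 18 segments, chained into 1 closed loop(s), length Σ = 14.869444

segments=18 loops=1 length=14.869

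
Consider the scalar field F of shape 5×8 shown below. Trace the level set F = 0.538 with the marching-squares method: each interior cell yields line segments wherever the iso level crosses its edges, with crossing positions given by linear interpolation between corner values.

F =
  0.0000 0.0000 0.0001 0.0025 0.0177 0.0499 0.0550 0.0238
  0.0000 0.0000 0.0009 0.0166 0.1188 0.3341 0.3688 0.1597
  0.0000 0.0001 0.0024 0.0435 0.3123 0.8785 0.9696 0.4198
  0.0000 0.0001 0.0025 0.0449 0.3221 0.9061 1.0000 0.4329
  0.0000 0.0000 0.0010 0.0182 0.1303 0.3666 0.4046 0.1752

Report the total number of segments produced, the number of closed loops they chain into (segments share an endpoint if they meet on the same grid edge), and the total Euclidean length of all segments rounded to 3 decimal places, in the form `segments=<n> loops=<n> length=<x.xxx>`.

segments=8 loops=1 length=7.995

cell (1,4): code 0100 → (1.375,5.000)–(2.000,4.399)
cell (1,5): code 1100 → (1.282,6.000)–(1.375,5.000)
cell (1,6): code 1000 → (2.000,6.785)–(1.282,6.000)
cell (2,4): code 0110 → (2.000,4.399)–(3.000,4.370)
cell (2,6): code 1001 → (3.000,6.815)–(2.000,6.785)
cell (3,4): code 0010 → (3.000,4.370)–(3.682,5.000)
cell (3,5): code 0011 → (3.682,5.000)–(3.776,6.000)
cell (3,6): code 0001 → (3.776,6.000)–(3.000,6.815)
total: 8 segments, chained into 1 closed loop(s), length Σ = 7.995265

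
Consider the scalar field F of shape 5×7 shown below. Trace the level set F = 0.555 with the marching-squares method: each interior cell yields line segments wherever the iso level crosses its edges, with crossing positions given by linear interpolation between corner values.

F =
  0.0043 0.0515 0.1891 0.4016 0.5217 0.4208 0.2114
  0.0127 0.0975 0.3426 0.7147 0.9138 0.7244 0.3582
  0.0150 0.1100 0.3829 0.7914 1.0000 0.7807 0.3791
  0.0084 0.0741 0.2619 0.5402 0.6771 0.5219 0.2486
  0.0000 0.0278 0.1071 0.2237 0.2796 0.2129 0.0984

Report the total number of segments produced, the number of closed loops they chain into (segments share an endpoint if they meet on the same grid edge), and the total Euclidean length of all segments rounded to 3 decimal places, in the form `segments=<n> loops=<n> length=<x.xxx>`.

cell (0,2): code 0100 → (0.490,3.000)–(1.000,2.571)
cell (0,3): code 1100 → (0.085,4.000)–(0.490,3.000)
cell (0,4): code 1100 → (0.442,5.000)–(0.085,4.000)
cell (0,5): code 1000 → (1.000,5.463)–(0.442,5.000)
cell (1,2): code 0110 → (1.000,2.571)–(2.000,2.421)
cell (1,5): code 1001 → (2.000,5.562)–(1.000,5.463)
cell (2,2): code 0010 → (2.000,2.421)–(2.941,3.000)
cell (2,3): code 0111 → (2.941,3.000)–(3.000,3.108)
cell (2,4): code 1011 → (3.000,4.787)–(2.872,5.000)
cell (2,5): code 0001 → (2.872,5.000)–(2.000,5.562)
cell (3,3): code 0010 → (3.000,3.108)–(3.307,4.000)
cell (3,4): code 0001 → (3.307,4.000)–(3.000,4.787)
total: 12 segments, chained into 1 closed loop(s), length Σ = 9.850146

segments=12 loops=1 length=9.850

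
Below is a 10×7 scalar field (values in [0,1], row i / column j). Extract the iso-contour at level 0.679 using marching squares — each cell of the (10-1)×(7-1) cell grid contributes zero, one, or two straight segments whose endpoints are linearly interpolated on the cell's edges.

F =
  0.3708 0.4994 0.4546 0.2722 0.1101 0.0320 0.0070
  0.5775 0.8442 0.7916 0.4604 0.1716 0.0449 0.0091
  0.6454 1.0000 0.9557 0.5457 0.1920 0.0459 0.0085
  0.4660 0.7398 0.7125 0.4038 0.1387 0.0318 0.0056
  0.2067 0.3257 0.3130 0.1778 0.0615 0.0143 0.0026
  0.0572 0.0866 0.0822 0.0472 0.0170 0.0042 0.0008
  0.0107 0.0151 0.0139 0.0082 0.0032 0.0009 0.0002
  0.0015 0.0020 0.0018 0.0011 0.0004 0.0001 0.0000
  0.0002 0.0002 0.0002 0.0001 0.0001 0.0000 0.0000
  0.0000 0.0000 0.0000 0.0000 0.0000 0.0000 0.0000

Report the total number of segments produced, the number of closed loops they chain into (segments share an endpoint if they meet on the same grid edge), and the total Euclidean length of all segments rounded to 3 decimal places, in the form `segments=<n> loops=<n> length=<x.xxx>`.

segments=10 loops=1 length=8.131

cell (0,0): code 0100 → (0.521,1.000)–(1.000,0.381)
cell (0,1): code 1100 → (0.666,2.000)–(0.521,1.000)
cell (0,2): code 1000 → (1.000,2.340)–(0.666,2.000)
cell (1,0): code 0110 → (1.000,0.381)–(2.000,0.095)
cell (1,2): code 1001 → (2.000,2.675)–(1.000,2.340)
cell (2,0): code 0110 → (2.000,0.095)–(3.000,0.778)
cell (2,2): code 1001 → (3.000,2.109)–(2.000,2.675)
cell (3,0): code 0010 → (3.000,0.778)–(3.147,1.000)
cell (3,1): code 0011 → (3.147,1.000)–(3.084,2.000)
cell (3,2): code 0001 → (3.084,2.000)–(3.000,2.109)
total: 10 segments, chained into 1 closed loop(s), length Σ = 8.130536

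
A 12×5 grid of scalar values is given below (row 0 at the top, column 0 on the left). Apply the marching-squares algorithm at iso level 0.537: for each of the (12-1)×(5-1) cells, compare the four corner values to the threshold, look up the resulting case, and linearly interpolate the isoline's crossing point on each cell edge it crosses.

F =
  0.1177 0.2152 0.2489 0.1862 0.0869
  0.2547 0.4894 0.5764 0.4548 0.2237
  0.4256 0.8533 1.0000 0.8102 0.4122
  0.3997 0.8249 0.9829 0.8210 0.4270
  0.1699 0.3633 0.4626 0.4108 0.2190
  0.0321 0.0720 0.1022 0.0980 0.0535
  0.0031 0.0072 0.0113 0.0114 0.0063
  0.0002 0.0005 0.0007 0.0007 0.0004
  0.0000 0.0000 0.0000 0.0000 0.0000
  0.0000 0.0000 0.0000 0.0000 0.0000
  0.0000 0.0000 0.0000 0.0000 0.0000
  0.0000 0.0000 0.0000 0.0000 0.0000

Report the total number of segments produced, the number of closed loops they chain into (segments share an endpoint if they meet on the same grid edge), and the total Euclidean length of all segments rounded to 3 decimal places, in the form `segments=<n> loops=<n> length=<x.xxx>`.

segments=12 loops=1 length=10.226

cell (0,1): code 0100 → (0.880,2.000)–(1.000,1.547)
cell (0,2): code 1000 → (1.000,2.324)–(0.880,2.000)
cell (1,0): code 0100 → (1.131,1.000)–(2.000,0.260)
cell (1,1): code 1110 → (1.000,1.547)–(1.131,1.000)
cell (1,2): code 1101 → (1.231,3.000)–(1.000,2.324)
cell (1,3): code 1000 → (2.000,3.686)–(1.231,3.000)
cell (2,0): code 0110 → (2.000,0.260)–(3.000,0.323)
cell (2,3): code 1001 → (3.000,3.721)–(2.000,3.686)
cell (3,0): code 0010 → (3.000,0.323)–(3.624,1.000)
cell (3,1): code 0011 → (3.624,1.000)–(3.857,2.000)
cell (3,2): code 0011 → (3.857,2.000)–(3.692,3.000)
cell (3,3): code 0001 → (3.692,3.000)–(3.000,3.721)
total: 12 segments, chained into 1 closed loop(s), length Σ = 10.225921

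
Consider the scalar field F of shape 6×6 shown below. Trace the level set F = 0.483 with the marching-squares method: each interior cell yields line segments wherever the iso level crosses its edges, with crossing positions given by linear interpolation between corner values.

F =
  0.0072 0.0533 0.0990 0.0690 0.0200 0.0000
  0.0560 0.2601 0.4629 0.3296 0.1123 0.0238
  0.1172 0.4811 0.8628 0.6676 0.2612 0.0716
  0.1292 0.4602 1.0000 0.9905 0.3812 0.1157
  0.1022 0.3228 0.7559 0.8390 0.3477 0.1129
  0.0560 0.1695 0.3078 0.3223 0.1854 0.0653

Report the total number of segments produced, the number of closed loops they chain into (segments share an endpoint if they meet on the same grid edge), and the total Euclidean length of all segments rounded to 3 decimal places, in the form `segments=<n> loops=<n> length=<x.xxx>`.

cell (1,1): code 0100 → (1.050,2.000)–(2.000,1.005)
cell (1,2): code 1100 → (1.454,3.000)–(1.050,2.000)
cell (1,3): code 1000 → (2.000,3.454)–(1.454,3.000)
cell (2,1): code 0110 → (2.000,1.005)–(3.000,1.042)
cell (2,3): code 1001 → (3.000,3.833)–(2.000,3.454)
cell (3,1): code 0110 → (3.000,1.042)–(4.000,1.370)
cell (3,3): code 1001 → (4.000,3.725)–(3.000,3.833)
cell (4,1): code 0010 → (4.000,1.370)–(4.609,2.000)
cell (4,2): code 0011 → (4.609,2.000)–(4.689,3.000)
cell (4,3): code 0001 → (4.689,3.000)–(4.000,3.725)
total: 10 segments, chained into 1 closed loop(s), length Σ = 10.171803

segments=10 loops=1 length=10.172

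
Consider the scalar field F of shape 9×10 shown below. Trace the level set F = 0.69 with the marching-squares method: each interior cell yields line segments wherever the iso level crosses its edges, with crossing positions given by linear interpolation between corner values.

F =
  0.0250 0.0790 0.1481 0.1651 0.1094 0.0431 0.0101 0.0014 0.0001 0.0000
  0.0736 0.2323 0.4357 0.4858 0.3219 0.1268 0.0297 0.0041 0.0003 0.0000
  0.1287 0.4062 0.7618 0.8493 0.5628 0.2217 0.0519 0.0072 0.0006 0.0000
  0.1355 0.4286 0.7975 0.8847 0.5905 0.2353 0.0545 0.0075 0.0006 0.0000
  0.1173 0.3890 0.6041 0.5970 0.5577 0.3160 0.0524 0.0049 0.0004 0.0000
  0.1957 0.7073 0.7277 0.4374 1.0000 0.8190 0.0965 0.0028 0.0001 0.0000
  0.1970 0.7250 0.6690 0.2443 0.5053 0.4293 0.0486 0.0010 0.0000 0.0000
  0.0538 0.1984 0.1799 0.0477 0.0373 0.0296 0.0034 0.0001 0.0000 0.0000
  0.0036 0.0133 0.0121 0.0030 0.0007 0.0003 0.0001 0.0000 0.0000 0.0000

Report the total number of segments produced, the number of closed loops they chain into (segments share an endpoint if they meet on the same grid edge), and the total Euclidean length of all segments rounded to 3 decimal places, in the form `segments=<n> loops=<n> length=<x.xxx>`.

segments=22 loops=3 length=15.496

cell (1,1): code 0100 → (1.780,2.000)–(2.000,1.798)
cell (1,2): code 1100 → (1.562,3.000)–(1.780,2.000)
cell (1,3): code 1000 → (2.000,3.556)–(1.562,3.000)
cell (2,1): code 0110 → (2.000,1.798)–(3.000,1.709)
cell (2,3): code 1001 → (3.000,3.662)–(2.000,3.556)
cell (3,1): code 0010 → (3.000,1.709)–(3.556,2.000)
cell (3,2): code 0011 → (3.556,2.000)–(3.677,3.000)
cell (3,3): code 0001 → (3.677,3.000)–(3.000,3.662)
cell (4,0): code 0100 → (4.946,1.000)–(5.000,0.966)
cell (4,1): code 1100 → (4.695,2.000)–(4.946,1.000)
cell (4,2): code 1000 → (5.000,2.130)–(4.695,2.000)
cell (4,3): code 0100 → (4.299,4.000)–(5.000,3.449)
cell (4,4): code 1100 → (4.744,5.000)–(4.299,4.000)
cell (4,5): code 1000 → (5.000,5.179)–(4.744,5.000)
cell (5,0): code 0110 → (5.000,0.966)–(6.000,0.934)
cell (5,1): code 1011 → (6.000,1.625)–(5.642,2.000)
cell (5,2): code 0001 → (5.642,2.000)–(5.000,2.130)
cell (5,3): code 0010 → (5.000,3.449)–(5.627,4.000)
cell (5,4): code 0011 → (5.627,4.000)–(5.331,5.000)
cell (5,5): code 0001 → (5.331,5.000)–(5.000,5.179)
cell (6,0): code 0010 → (6.000,0.934)–(6.066,1.000)
cell (6,1): code 0001 → (6.066,1.000)–(6.000,1.625)
total: 22 segments, chained into 3 closed loop(s), length Σ = 15.495792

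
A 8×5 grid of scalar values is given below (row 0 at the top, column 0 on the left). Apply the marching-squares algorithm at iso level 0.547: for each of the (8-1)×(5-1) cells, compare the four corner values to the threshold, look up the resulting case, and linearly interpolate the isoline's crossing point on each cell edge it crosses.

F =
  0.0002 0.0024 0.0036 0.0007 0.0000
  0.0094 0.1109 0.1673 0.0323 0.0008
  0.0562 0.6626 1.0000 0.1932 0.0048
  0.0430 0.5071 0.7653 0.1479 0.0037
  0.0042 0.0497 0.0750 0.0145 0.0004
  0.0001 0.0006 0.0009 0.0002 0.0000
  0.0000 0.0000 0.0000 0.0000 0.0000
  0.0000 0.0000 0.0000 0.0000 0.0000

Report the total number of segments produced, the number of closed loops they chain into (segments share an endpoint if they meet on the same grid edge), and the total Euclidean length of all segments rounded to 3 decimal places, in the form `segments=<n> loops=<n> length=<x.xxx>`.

cell (1,0): code 0100 → (1.790,1.000)–(2.000,0.809)
cell (1,1): code 1100 → (1.456,2.000)–(1.790,1.000)
cell (1,2): code 1000 → (2.000,2.561)–(1.456,2.000)
cell (2,0): code 0010 → (2.000,0.809)–(2.743,1.000)
cell (2,1): code 0111 → (2.743,1.000)–(3.000,1.155)
cell (2,2): code 1001 → (3.000,2.354)–(2.000,2.561)
cell (3,1): code 0010 → (3.000,1.155)–(3.316,2.000)
cell (3,2): code 0001 → (3.316,2.000)–(3.000,2.354)
total: 8 segments, chained into 1 closed loop(s), length Σ = 5.584950

segments=8 loops=1 length=5.585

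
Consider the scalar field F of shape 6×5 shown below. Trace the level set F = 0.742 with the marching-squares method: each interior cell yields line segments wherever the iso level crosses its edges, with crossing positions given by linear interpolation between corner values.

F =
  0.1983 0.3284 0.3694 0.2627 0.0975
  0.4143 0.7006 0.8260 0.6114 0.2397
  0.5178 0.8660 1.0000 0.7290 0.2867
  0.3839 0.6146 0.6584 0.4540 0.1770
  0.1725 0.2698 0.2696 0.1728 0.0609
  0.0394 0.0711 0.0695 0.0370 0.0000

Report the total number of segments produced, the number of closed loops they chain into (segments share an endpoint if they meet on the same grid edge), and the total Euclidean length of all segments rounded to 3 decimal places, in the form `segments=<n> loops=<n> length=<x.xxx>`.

segments=8 loops=1 length=6.375

cell (0,1): code 0100 → (0.816,2.000)–(1.000,1.330)
cell (0,2): code 1000 → (1.000,2.391)–(0.816,2.000)
cell (1,0): code 0100 → (1.250,1.000)–(2.000,0.644)
cell (1,1): code 1110 → (1.000,1.330)–(1.250,1.000)
cell (1,2): code 1001 → (2.000,2.952)–(1.000,2.391)
cell (2,0): code 0010 → (2.000,0.644)–(2.493,1.000)
cell (2,1): code 0011 → (2.493,1.000)–(2.755,2.000)
cell (2,2): code 0001 → (2.755,2.000)–(2.000,2.952)
total: 8 segments, chained into 1 closed loop(s), length Σ = 6.375217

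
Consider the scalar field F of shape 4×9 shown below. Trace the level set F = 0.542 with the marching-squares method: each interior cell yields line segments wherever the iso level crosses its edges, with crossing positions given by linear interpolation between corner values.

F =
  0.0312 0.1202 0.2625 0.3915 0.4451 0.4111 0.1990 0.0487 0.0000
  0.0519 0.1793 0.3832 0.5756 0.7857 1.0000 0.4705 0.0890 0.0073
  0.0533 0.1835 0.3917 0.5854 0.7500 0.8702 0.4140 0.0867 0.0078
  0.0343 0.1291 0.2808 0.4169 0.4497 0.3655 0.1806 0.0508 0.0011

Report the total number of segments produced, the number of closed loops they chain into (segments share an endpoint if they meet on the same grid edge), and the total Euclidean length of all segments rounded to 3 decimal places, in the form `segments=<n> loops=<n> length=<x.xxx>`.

cell (0,2): code 0100 → (0.817,3.000)–(1.000,2.825)
cell (0,3): code 1100 → (0.284,4.000)–(0.817,3.000)
cell (0,4): code 1100 → (0.222,5.000)–(0.284,4.000)
cell (0,5): code 1000 → (1.000,5.865)–(0.222,5.000)
cell (1,2): code 0110 → (1.000,2.825)–(2.000,2.776)
cell (1,5): code 1001 → (2.000,5.719)–(1.000,5.865)
cell (2,2): code 0010 → (2.000,2.776)–(2.258,3.000)
cell (2,3): code 0011 → (2.258,3.000)–(2.693,4.000)
cell (2,4): code 0011 → (2.693,4.000)–(2.650,5.000)
cell (2,5): code 0001 → (2.650,5.000)–(2.000,5.719)
total: 10 segments, chained into 1 closed loop(s), length Σ = 8.965246

segments=10 loops=1 length=8.965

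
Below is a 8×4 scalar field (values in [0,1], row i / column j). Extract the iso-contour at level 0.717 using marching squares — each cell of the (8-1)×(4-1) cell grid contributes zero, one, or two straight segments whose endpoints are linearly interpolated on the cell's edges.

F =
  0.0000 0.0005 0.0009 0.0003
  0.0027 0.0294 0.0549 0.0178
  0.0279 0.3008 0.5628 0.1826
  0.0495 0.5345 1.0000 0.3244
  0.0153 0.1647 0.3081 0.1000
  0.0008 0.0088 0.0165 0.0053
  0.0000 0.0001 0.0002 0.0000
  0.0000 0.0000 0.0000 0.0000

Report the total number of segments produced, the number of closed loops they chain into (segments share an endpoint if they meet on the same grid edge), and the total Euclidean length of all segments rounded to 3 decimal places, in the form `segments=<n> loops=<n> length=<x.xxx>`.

cell (2,1): code 0100 → (2.353,2.000)–(3.000,1.392)
cell (2,2): code 1000 → (3.000,2.419)–(2.353,2.000)
cell (3,1): code 0010 → (3.000,1.392)–(3.409,2.000)
cell (3,2): code 0001 → (3.409,2.000)–(3.000,2.419)
total: 4 segments, chained into 1 closed loop(s), length Σ = 2.977239

segments=4 loops=1 length=2.977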